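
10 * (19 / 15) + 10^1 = 22.67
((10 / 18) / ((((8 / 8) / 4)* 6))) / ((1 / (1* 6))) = 20 / 9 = 2.22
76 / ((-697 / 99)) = -7524 / 697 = -10.79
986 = 986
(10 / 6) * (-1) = -5 / 3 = -1.67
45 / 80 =9 / 16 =0.56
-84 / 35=-12 / 5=-2.40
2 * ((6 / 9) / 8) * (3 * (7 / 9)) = 7 / 18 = 0.39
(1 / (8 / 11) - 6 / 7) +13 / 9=1.96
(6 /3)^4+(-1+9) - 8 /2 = 20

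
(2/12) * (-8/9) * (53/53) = -4/27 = -0.15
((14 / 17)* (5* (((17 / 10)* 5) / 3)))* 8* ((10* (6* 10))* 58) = 3248000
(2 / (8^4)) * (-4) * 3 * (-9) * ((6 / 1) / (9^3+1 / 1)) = 81 / 186880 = 0.00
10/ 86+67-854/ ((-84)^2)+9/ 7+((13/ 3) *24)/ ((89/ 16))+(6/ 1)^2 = 237200161/ 1928808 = 122.98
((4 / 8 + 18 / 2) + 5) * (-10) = -145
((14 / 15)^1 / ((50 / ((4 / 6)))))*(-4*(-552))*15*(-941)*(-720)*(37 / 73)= 51660628992 / 365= 141535969.84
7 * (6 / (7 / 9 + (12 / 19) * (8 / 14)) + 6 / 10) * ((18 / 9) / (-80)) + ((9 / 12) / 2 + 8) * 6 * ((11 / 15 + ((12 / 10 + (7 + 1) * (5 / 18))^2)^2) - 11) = 95022256272377 / 14904405000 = 6375.45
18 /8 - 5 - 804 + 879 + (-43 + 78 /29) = 3705 /116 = 31.94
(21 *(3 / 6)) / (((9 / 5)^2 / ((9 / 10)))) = 35 / 12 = 2.92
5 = 5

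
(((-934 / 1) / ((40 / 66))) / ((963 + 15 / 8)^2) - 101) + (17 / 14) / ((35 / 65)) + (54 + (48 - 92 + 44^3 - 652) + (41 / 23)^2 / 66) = 797001647510963872 / 9438305140495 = 84443.30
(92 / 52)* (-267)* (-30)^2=-5526900 / 13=-425146.15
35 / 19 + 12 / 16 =197 / 76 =2.59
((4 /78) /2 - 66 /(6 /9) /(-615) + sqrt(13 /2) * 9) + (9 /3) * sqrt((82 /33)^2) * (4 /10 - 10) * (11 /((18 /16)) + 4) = -28898764 /29315 + 9 * sqrt(26) /2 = -962.86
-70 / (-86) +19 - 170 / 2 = -2803 / 43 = -65.19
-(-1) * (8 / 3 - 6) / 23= -10 / 69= -0.14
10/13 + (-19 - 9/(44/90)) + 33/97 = -1007025/27742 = -36.30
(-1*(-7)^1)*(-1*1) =-7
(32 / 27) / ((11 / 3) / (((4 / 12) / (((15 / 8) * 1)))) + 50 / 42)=1792 / 32985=0.05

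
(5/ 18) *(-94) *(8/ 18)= -940/ 81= -11.60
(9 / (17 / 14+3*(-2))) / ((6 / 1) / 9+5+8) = -378 / 2747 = -0.14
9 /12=3 /4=0.75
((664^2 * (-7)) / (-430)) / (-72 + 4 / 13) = -5015192 / 50095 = -100.11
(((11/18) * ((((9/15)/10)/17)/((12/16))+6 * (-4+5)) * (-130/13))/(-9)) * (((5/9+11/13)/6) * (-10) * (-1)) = 9.53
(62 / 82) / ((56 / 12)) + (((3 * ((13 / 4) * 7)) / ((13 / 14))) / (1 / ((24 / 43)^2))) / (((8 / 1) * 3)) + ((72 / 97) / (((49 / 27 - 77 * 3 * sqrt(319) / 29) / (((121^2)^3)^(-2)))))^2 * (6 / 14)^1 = 13315785696 * sqrt(319) / 77498018099993490398215488012265598697159981139984056868419641350475 + 1009754459486471483644788038463237673773546292944874490303543061475319750853 / 904757277137930603094140961331163786831482155577121910539255787035276528350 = 1.12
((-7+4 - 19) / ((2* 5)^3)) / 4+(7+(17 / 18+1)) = 160901 / 18000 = 8.94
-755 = -755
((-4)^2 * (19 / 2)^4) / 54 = 130321 / 54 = 2413.35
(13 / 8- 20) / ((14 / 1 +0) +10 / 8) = -147 / 122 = -1.20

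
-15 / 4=-3.75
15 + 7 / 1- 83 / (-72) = 1667 / 72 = 23.15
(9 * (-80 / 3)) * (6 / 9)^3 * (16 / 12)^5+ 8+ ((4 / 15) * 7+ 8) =-3081428 / 10935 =-281.79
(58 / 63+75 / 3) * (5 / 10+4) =1633 / 14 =116.64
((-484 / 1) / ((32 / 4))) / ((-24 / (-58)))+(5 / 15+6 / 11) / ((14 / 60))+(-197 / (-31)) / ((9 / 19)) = -22174981 / 171864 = -129.03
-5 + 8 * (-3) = -29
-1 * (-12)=12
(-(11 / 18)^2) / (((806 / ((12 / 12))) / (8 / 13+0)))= -121 / 424359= -0.00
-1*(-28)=28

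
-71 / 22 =-3.23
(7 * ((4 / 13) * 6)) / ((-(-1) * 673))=168 / 8749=0.02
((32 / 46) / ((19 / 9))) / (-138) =-24 / 10051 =-0.00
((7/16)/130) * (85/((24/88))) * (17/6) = 22253/7488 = 2.97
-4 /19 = -0.21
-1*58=-58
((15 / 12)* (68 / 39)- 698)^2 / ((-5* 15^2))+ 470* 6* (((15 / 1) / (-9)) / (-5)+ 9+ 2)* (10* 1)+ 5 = 319174.63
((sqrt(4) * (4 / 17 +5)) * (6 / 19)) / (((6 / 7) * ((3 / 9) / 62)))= 231756 / 323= 717.51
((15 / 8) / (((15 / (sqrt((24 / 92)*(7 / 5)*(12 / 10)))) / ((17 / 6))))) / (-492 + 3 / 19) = -323*sqrt(161) / 8597400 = -0.00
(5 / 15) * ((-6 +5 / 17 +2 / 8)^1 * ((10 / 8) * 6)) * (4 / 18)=-1855 / 612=-3.03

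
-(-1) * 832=832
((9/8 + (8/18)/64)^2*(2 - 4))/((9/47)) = -1248743/93312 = -13.38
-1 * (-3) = 3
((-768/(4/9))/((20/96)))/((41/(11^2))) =-24478.60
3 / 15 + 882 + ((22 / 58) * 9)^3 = 112431374 / 121945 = 921.98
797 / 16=49.81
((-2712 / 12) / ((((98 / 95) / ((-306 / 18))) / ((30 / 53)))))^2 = 29973982522500 / 6744409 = 4444271.18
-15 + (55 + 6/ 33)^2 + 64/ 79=28971830/ 9559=3030.84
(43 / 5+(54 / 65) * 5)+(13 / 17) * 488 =426453 / 1105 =385.93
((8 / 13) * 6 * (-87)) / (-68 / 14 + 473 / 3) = -87696 / 41717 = -2.10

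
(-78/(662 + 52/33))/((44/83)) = -9711/43796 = -0.22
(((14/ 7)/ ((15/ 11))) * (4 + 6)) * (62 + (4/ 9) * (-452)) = -55000/ 27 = -2037.04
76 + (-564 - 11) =-499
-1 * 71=-71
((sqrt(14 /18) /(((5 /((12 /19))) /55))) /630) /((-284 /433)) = -4763* sqrt(7) /849870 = -0.01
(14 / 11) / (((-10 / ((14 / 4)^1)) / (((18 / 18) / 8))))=-49 / 880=-0.06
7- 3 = 4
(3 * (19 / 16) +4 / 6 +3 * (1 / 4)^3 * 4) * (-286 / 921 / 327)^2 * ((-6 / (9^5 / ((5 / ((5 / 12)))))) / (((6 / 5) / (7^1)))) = -151731580 / 5355836527983561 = -0.00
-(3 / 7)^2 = -0.18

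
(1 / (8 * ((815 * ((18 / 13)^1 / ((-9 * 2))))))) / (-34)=0.00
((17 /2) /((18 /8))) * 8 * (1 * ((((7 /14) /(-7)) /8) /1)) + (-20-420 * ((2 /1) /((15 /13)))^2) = -403873 /315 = -1282.14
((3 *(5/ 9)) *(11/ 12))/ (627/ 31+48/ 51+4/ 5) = 144925/ 2083788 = 0.07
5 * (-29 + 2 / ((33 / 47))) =-4315 / 33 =-130.76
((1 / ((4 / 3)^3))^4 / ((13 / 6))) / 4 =1594323 / 436207616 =0.00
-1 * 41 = -41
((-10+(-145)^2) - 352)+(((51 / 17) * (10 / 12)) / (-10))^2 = 330609 / 16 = 20663.06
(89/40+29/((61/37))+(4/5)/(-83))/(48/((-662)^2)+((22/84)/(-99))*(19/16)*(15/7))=-155038247325612/51839808913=-2990.72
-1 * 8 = -8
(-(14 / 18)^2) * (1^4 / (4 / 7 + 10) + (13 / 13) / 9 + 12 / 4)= -104615 / 53946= -1.94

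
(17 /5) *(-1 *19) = -323 /5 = -64.60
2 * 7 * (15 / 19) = 210 / 19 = 11.05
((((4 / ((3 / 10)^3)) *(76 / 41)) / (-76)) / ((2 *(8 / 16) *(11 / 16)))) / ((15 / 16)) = -204800 / 36531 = -5.61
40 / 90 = 4 / 9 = 0.44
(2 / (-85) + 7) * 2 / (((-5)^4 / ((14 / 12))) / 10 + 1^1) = 4151 / 16235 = 0.26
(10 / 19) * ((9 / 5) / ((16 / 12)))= 27 / 38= 0.71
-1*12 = -12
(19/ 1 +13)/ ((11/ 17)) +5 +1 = 610/ 11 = 55.45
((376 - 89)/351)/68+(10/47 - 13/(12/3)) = -848417/280449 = -3.03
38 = 38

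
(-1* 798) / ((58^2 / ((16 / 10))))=-0.38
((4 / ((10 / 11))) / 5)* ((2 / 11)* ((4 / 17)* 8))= 128 / 425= 0.30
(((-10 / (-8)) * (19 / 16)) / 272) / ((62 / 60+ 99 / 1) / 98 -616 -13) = -0.00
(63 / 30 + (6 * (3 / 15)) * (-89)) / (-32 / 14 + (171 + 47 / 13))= -95277 / 156820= -0.61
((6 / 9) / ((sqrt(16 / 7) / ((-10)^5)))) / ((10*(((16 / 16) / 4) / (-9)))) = 60000*sqrt(7) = 158745.08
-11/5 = -2.20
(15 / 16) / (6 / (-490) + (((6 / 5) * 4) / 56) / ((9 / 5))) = 11025 / 416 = 26.50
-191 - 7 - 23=-221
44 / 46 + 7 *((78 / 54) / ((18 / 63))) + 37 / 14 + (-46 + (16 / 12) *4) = -2432 / 1449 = -1.68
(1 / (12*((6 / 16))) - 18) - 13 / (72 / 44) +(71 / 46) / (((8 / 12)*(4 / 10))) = -33011 / 1656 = -19.93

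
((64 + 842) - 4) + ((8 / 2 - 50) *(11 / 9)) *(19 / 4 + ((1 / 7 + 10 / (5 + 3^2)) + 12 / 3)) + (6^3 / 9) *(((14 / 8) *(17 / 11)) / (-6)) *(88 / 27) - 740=-156263 / 378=-413.39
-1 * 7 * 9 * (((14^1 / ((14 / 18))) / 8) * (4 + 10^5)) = -14175567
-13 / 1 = -13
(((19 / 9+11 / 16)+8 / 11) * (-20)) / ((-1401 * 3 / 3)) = 0.05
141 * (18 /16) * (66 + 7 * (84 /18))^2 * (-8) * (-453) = 5596296768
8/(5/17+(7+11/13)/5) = 8840/2059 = 4.29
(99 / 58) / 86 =99 / 4988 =0.02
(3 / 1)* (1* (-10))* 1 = -30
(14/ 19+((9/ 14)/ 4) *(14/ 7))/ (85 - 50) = 563/ 18620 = 0.03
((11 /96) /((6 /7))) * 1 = 77 /576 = 0.13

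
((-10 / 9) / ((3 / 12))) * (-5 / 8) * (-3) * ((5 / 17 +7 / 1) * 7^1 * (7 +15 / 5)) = -4254.90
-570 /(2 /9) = -2565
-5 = -5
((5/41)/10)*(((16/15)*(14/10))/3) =56/9225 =0.01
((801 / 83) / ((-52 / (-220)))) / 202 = 44055 / 217958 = 0.20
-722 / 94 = -7.68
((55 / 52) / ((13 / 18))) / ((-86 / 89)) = -44055 / 29068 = -1.52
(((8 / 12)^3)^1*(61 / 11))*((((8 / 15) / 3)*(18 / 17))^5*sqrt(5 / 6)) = 255852544*sqrt(30) / 3953414334375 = 0.00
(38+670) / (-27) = -236 / 9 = -26.22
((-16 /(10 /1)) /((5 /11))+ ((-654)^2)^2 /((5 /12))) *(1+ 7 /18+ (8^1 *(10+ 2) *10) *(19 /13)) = 360735823635774644 /585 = 616642433565426.74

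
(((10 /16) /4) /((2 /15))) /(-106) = -75 /6784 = -0.01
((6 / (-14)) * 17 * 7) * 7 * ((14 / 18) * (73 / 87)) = -232.98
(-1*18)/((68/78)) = -351/17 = -20.65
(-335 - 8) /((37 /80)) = -27440 /37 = -741.62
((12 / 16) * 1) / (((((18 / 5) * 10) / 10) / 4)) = 5 / 6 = 0.83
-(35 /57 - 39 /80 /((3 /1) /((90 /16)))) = 2189 /7296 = 0.30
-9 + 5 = -4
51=51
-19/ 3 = -6.33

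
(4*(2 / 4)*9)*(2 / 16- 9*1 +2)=-495 / 4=-123.75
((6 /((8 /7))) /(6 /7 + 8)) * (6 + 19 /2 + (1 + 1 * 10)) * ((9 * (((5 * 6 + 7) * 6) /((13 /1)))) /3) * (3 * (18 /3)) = 23349627 /1612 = 14484.88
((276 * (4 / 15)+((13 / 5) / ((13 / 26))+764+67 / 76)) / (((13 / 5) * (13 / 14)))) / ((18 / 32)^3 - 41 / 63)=-289554757632 / 391770899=-739.09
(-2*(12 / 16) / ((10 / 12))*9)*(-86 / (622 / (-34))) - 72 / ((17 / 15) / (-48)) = 78598026 / 26435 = 2973.26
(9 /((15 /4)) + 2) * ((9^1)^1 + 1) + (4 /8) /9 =793 /18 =44.06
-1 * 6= -6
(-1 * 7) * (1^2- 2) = 7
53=53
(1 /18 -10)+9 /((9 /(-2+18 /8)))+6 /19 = -6415 /684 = -9.38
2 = 2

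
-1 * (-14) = 14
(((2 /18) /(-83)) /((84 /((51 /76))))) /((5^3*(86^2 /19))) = -17 /77347368000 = -0.00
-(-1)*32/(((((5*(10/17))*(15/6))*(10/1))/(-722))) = -196384/625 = -314.21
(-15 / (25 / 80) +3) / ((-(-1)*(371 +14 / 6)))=-27 / 224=-0.12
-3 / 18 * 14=-7 / 3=-2.33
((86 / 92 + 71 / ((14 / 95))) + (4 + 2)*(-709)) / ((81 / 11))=-82456 / 161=-512.15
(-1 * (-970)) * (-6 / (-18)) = 970 / 3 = 323.33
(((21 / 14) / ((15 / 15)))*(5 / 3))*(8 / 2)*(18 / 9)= 20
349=349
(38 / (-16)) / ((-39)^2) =-19 / 12168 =-0.00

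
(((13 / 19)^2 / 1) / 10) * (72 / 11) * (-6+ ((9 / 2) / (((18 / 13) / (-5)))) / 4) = -244881 / 79420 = -3.08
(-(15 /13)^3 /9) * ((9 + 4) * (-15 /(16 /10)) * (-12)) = -249.63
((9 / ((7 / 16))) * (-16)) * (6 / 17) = -13824 / 119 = -116.17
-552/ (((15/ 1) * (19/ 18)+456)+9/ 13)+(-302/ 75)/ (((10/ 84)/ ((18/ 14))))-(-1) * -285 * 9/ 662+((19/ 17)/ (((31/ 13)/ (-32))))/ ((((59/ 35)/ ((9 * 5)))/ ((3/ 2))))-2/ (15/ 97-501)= -1495197411262084740937/ 2303541315084755250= -649.09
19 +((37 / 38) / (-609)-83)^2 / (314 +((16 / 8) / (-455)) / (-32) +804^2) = 1711966082279892737 / 90052989285294063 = 19.01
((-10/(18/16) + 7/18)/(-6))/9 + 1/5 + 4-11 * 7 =-39227/540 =-72.64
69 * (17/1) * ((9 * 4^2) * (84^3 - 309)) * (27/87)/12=75046968180/29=2587826488.97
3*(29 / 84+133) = 11201 / 28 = 400.04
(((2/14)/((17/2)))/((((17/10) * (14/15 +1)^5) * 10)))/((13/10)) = 15187500/539422707551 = 0.00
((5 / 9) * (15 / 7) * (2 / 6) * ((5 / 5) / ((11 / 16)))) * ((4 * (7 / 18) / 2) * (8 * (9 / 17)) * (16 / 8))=6400 / 1683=3.80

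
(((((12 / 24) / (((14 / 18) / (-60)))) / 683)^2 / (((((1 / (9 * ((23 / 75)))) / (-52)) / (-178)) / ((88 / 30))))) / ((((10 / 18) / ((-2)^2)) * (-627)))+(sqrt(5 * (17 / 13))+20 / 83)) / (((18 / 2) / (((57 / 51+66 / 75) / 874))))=-319230013746038 / 502112243265399375+283 * sqrt(1105) / 14486550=0.00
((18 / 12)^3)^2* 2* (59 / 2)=43011 / 64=672.05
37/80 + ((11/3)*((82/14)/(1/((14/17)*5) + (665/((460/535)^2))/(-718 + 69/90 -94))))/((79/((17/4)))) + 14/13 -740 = -569221804499792443/769432071155280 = -739.79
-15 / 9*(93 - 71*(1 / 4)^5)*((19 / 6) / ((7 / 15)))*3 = -45201475 / 14336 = -3153.00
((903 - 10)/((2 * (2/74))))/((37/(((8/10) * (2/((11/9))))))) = 32148/55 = 584.51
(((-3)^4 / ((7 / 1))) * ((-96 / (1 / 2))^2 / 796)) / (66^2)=20736 / 168553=0.12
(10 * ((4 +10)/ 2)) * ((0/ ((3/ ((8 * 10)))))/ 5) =0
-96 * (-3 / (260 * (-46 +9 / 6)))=-0.02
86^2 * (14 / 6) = 51772 / 3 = 17257.33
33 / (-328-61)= -33 / 389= -0.08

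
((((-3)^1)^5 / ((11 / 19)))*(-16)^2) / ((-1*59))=1181952 / 649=1821.19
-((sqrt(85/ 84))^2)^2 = -7225/ 7056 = -1.02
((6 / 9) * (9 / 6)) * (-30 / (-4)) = 15 / 2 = 7.50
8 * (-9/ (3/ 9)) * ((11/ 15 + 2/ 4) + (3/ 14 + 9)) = -78984/ 35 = -2256.69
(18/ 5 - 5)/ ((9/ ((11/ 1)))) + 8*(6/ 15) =67/ 45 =1.49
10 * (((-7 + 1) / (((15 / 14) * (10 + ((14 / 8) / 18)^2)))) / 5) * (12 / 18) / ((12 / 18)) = -290304 / 259445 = -1.12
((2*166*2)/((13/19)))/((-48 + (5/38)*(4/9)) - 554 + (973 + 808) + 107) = 539334/714727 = 0.75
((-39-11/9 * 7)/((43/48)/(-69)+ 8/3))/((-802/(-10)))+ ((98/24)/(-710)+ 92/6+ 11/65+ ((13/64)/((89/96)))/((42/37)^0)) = 538241680188347/34742157981960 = 15.49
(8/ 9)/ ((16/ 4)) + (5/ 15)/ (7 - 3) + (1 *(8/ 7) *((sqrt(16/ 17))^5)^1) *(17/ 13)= 11/ 36 + 8192 *sqrt(17)/ 26299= 1.59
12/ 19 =0.63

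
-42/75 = -14/25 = -0.56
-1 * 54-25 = -79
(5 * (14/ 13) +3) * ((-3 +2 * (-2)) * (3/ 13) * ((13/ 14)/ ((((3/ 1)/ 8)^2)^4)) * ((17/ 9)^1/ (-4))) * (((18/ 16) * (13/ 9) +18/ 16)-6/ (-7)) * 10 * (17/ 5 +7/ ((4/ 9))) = 18790376800256/ 1791153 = 10490659.82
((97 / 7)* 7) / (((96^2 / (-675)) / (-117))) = 851175 / 1024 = 831.23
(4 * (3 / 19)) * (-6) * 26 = -98.53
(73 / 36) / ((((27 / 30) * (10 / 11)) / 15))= 4015 / 108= 37.18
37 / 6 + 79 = 511 / 6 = 85.17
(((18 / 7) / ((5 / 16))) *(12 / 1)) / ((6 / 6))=3456 / 35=98.74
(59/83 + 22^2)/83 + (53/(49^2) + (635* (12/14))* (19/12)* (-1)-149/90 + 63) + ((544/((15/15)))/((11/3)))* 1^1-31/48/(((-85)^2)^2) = -883805519889564366247/1367663399951310000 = -646.22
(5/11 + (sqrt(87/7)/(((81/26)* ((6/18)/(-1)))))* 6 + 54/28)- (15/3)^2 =-3483/154- 52* sqrt(609)/63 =-42.99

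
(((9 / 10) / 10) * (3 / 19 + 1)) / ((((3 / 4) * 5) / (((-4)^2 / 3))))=352 / 2375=0.15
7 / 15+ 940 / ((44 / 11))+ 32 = 4012 / 15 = 267.47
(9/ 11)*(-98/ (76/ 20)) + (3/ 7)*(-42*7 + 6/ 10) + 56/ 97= -103783783/ 709555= -146.27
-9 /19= -0.47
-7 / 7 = -1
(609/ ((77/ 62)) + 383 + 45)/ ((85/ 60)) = 121224/ 187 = 648.26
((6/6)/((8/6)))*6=9/2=4.50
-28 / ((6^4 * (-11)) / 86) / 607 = 301 / 1081674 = 0.00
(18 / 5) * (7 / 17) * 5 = 126 / 17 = 7.41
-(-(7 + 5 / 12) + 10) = -31 / 12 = -2.58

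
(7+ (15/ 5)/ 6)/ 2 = 15/ 4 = 3.75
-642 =-642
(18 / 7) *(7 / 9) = 2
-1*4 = -4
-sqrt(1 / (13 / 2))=-sqrt(26) / 13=-0.39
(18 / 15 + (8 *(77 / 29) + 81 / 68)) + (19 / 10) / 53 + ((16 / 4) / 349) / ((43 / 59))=37147886865 / 1568471612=23.68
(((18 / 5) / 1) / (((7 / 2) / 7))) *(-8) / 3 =-96 / 5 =-19.20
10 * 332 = 3320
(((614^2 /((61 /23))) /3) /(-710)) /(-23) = 188498 /64965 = 2.90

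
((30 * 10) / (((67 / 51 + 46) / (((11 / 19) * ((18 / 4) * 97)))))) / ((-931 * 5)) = -14692590 / 42683557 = -0.34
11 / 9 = 1.22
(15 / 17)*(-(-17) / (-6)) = -5 / 2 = -2.50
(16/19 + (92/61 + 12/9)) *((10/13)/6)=64040/135603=0.47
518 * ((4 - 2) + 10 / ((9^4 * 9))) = 61179944 / 59049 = 1036.09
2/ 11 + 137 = 1509/ 11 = 137.18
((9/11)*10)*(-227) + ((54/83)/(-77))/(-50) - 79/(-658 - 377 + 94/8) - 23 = -1229570814064/653959075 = -1880.20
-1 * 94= -94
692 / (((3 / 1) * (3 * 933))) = 692 / 8397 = 0.08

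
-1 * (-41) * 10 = 410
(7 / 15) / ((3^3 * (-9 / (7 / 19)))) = -49 / 69255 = -0.00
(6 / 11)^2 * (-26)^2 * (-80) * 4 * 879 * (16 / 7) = -129307770.11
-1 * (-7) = 7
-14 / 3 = -4.67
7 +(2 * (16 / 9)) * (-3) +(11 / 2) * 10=154 / 3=51.33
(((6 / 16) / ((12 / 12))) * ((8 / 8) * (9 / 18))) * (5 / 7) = 15 / 112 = 0.13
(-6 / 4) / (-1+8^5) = -3 / 65534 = -0.00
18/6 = 3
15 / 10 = 3 / 2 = 1.50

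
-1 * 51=-51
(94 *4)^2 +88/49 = 6927512/49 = 141377.80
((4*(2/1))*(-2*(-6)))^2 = 9216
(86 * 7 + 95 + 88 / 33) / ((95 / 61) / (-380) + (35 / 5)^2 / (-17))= -8706652 / 35919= -242.40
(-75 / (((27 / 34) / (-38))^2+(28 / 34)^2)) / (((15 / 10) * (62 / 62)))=-73.68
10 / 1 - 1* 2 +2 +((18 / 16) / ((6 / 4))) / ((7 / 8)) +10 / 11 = 906 / 77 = 11.77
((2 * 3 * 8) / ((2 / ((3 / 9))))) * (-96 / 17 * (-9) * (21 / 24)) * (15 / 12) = 7560 / 17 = 444.71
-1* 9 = -9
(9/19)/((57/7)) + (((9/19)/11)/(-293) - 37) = -42982099/1163503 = -36.94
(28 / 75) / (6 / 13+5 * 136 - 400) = 182 / 136725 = 0.00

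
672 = 672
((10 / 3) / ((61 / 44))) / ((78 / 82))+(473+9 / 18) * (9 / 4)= 60972971 / 57096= 1067.90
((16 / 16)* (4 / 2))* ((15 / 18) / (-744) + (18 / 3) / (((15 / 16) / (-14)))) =-1999897 / 11160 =-179.20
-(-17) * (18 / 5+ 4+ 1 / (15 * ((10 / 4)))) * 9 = 29172 / 25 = 1166.88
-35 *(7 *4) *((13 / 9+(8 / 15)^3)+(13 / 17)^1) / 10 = -13274492 / 57375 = -231.36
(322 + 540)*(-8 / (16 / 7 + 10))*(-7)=168952 / 43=3929.12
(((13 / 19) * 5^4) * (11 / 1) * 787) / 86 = 70338125 / 1634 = 43046.59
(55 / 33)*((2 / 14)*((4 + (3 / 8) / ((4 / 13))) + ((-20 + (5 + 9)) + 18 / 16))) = 55 / 672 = 0.08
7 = 7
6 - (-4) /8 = 13 /2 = 6.50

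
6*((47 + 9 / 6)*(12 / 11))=3492 / 11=317.45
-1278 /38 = -639 /19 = -33.63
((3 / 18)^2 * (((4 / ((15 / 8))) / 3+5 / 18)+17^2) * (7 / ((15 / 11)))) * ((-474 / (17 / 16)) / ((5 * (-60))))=158760217 / 2581875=61.49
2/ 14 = 0.14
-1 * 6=-6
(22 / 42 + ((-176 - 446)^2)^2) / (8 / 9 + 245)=9429791455761 / 15491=608727096.75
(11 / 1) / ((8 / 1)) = 11 / 8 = 1.38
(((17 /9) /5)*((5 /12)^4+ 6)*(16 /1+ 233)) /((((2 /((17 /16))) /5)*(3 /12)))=2999358467 /497664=6026.87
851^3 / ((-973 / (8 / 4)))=-1266793.53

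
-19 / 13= -1.46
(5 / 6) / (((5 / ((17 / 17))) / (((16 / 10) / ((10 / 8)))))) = 0.21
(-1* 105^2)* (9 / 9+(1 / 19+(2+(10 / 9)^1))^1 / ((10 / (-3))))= -21315 / 38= -560.92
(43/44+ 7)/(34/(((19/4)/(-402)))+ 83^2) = 513/257972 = 0.00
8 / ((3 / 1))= 8 / 3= 2.67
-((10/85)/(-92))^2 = -1/611524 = -0.00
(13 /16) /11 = 13 /176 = 0.07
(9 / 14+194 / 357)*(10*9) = 1815 / 17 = 106.76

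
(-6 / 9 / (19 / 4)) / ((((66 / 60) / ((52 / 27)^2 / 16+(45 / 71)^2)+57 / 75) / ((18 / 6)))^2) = -325218062862960000 / 1604394577777570171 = -0.20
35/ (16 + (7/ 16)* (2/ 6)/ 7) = 1680/ 769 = 2.18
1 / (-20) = -1 / 20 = -0.05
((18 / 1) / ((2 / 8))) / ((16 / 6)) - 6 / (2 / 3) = 18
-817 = -817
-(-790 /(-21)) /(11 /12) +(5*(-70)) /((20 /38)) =-54365 /77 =-706.04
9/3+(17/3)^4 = 1034.12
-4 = -4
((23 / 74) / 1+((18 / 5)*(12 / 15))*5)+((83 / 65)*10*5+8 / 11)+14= 4935669 / 52910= 93.28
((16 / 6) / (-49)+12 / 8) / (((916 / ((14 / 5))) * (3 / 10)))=425 / 28854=0.01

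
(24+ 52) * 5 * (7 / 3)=2660 / 3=886.67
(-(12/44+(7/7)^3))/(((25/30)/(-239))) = 20076/55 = 365.02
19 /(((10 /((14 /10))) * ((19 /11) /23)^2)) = 448063 /950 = 471.65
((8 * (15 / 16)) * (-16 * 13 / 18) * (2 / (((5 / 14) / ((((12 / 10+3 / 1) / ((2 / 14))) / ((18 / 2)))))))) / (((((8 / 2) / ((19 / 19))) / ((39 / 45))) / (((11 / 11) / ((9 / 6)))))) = -463736 / 2025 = -229.01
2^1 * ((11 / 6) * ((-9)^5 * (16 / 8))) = -433026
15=15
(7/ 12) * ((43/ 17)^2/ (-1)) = -12943/ 3468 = -3.73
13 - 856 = -843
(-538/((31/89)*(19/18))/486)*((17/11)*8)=-37.23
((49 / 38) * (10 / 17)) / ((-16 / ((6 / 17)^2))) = -2205 / 373388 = -0.01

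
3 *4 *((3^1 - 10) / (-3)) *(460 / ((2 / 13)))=83720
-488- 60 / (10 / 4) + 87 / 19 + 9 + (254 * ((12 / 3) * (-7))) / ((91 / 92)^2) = -174592066 / 22477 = -7767.59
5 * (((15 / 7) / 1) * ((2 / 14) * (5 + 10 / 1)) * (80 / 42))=15000 / 343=43.73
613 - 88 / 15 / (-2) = 9239 / 15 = 615.93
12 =12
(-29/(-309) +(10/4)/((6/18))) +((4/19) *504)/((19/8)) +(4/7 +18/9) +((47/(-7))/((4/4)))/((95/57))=396766697/7808430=50.81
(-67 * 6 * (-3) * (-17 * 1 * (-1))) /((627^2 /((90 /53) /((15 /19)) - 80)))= -9399028 /2315093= -4.06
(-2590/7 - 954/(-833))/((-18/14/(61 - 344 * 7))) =-721129832/1071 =-673323.84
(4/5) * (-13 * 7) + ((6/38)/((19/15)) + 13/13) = -129374/1805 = -71.68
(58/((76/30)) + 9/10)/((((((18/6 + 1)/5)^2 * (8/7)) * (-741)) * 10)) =-10549/2402816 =-0.00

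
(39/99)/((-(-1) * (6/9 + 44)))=13/1474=0.01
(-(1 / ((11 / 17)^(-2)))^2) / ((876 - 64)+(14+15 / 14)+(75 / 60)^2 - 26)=-1639792 / 7508120295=-0.00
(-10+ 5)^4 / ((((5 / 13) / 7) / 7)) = 79625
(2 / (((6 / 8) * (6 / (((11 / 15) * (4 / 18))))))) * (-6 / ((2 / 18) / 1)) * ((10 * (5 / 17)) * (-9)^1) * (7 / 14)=51.76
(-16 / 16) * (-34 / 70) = 17 / 35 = 0.49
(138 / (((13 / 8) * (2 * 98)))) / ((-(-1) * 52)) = 69 / 8281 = 0.01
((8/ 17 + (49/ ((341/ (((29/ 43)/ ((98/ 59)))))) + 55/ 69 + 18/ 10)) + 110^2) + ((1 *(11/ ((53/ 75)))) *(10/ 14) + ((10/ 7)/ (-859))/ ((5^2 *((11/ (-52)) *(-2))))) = 132804946010143573/ 10962709749222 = 12114.24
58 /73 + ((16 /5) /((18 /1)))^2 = 122122 /147825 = 0.83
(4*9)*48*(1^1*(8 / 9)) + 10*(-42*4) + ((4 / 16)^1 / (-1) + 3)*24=-78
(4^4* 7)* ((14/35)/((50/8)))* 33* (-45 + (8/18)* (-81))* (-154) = 5901299712/125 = 47210397.70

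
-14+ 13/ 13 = -13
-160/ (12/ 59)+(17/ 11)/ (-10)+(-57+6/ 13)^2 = 134393231/ 55770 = 2409.78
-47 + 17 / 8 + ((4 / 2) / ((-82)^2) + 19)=-347963 / 13448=-25.87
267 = 267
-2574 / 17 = -151.41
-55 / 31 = -1.77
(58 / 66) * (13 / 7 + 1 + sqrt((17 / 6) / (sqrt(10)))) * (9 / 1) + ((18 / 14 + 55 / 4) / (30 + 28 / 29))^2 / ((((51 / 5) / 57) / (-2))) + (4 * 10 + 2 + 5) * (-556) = -1543551452808437 / 59112638816 + 29 * 2^(1 / 4) * 5^(3 / 4) * sqrt(51) / 110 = -26104.55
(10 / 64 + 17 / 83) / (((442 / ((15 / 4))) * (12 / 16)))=4795 / 1173952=0.00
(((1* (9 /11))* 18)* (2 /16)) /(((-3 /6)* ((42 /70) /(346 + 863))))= -163215 /22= -7418.86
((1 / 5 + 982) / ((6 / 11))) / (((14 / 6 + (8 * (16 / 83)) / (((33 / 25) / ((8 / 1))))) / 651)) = 32108083623 / 319910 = 100365.99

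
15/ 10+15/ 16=39/ 16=2.44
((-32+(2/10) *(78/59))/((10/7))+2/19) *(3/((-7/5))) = 47.38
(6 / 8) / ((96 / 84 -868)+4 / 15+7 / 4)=-315 / 363233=-0.00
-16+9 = -7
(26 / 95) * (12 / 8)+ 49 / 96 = 8399 / 9120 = 0.92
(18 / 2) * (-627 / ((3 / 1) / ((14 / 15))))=-8778 / 5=-1755.60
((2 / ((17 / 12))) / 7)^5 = 7962624 / 23863536599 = 0.00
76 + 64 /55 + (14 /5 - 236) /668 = 1411083 /18370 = 76.81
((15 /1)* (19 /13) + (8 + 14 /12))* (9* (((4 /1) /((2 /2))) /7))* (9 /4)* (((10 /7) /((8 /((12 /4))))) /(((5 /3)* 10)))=117855 /10192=11.56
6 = 6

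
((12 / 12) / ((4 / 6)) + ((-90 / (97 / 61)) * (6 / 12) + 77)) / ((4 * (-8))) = -9739 / 6208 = -1.57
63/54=7/6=1.17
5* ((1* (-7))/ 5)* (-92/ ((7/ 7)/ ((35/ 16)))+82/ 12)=16331/ 12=1360.92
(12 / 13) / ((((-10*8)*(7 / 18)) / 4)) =-54 / 455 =-0.12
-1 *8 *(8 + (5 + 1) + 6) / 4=-40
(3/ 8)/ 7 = 3/ 56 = 0.05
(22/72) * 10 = 55/18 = 3.06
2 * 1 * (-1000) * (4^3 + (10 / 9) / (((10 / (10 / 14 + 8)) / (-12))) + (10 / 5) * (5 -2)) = -2452000 / 21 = -116761.90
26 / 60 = 13 / 30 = 0.43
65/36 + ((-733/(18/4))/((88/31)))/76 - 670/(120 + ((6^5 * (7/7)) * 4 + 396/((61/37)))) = 1651471957/1604548176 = 1.03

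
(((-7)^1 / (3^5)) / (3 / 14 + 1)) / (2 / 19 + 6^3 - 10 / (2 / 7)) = -1862 / 14214771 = -0.00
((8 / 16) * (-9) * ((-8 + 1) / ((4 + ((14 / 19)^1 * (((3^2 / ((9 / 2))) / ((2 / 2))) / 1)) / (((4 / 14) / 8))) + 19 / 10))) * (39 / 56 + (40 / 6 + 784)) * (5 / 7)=63150775 / 167272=377.53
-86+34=-52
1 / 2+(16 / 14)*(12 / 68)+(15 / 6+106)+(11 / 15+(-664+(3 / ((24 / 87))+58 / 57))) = -147102227 / 271320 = -542.17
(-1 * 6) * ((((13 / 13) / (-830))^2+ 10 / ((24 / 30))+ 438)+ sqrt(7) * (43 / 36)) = -931048353 / 344450 -43 * sqrt(7) / 6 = -2721.96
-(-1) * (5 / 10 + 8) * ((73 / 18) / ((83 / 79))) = 98039 / 2988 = 32.81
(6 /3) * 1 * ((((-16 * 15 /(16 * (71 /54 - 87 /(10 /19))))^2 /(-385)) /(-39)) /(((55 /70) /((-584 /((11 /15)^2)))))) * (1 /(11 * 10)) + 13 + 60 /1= 18726056517391139 /256521371363543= 73.00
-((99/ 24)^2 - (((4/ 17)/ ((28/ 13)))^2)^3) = -3092499262485233/ 181744694737984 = -17.02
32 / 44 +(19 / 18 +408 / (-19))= -74077 / 3762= -19.69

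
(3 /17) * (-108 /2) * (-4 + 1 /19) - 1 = 11827 /323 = 36.62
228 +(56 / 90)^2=462484 / 2025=228.39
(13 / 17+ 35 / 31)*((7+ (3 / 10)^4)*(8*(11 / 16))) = 384674609 / 5270000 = 72.99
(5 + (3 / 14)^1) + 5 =143 / 14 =10.21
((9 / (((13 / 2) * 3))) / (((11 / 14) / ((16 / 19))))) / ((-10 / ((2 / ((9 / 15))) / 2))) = -224 / 2717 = -0.08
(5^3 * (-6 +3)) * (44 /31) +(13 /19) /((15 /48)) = -1561052 /2945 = -530.07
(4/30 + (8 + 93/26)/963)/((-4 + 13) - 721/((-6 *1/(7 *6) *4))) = 36394/318170385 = 0.00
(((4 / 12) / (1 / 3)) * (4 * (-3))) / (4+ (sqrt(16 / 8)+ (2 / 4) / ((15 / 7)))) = -45720 / 14329+ 10800 * sqrt(2) / 14329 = -2.12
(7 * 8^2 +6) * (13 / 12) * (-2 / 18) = -2951 / 54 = -54.65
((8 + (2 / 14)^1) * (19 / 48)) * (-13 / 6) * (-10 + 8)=4693 / 336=13.97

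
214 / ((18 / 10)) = 1070 / 9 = 118.89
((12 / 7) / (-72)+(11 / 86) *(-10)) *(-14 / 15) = 2353 / 1935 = 1.22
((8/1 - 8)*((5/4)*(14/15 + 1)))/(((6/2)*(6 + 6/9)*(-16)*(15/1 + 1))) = 0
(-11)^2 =121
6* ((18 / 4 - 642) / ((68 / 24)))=-1350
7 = 7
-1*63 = -63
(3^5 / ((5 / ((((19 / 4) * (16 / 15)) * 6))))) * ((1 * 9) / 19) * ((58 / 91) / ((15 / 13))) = 338256 / 875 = 386.58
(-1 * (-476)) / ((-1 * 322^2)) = -17 / 3703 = -0.00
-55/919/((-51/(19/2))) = 1045/93738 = 0.01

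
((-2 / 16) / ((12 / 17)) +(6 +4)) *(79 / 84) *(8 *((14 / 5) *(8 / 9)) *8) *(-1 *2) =-2943.09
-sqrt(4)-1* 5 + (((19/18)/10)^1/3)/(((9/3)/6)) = -1871/270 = -6.93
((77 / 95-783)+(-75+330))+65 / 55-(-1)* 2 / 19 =-549568 / 1045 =-525.90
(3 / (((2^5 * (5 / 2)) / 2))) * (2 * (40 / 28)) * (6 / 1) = 9 / 7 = 1.29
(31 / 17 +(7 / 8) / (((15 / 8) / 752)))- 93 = 66238 / 255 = 259.76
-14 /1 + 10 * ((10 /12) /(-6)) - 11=-475 /18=-26.39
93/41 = 2.27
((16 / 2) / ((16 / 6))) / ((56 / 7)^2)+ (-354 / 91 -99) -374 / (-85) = -2866667 / 29120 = -98.44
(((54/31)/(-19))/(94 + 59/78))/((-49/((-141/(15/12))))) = -2375568/1066558255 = -0.00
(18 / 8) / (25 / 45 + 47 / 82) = 3321 / 1666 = 1.99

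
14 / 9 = 1.56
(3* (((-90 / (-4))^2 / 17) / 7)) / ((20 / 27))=32805 / 1904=17.23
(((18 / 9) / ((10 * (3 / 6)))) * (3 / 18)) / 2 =1 / 30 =0.03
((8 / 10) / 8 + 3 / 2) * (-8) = -64 / 5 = -12.80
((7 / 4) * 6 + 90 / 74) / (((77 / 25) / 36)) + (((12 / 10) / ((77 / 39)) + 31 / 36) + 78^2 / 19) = 406238387 / 885780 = 458.62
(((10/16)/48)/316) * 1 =5/121344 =0.00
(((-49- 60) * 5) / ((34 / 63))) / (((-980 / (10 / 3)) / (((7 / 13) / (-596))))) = -1635 / 526864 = -0.00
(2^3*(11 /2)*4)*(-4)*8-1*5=-5637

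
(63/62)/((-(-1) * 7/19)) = 171/62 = 2.76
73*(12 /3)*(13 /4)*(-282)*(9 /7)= -2408562 /7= -344080.29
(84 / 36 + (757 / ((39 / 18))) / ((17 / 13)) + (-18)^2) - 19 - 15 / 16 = 468035 / 816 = 573.57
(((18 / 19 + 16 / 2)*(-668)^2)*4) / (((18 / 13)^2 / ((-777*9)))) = -3320384019680 / 57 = -58252351222.46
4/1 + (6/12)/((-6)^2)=4.01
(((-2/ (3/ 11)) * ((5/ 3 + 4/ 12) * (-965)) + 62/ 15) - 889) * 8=1592216/ 15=106147.73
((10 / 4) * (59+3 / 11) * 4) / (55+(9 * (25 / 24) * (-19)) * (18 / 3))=-5216 / 8921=-0.58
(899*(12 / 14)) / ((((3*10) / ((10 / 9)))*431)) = 1798 / 27153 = 0.07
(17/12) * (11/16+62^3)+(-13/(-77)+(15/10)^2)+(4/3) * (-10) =4991394671/14784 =337621.39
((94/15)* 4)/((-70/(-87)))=5452/175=31.15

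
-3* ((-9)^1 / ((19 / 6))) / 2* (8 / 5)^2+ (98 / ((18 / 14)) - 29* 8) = -144.86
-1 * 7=-7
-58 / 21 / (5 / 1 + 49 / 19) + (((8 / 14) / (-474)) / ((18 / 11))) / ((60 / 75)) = -43639 / 119448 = -0.37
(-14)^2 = 196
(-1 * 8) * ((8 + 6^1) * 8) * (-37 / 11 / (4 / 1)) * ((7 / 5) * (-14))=-14767.71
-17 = -17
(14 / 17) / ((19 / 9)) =126 / 323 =0.39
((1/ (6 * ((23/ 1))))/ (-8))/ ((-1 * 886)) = 1/ 978144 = 0.00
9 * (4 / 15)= 12 / 5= 2.40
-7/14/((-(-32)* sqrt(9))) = -1/192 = -0.01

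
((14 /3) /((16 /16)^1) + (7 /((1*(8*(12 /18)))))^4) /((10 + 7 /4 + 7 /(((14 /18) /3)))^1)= 1500947 /7618560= 0.20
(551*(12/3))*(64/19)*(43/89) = 319232/89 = 3586.88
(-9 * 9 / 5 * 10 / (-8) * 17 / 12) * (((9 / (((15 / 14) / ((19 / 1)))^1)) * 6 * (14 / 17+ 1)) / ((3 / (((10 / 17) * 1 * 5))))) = 1669815 / 34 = 49112.21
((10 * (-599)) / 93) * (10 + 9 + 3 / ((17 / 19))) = -2276200 / 1581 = -1439.72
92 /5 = 18.40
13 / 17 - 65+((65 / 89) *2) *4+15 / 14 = -1214177 / 21182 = -57.32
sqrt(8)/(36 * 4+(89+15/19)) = 19 * sqrt(2)/2221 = 0.01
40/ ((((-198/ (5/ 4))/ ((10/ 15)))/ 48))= -800/ 99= -8.08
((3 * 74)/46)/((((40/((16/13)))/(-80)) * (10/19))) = -22.57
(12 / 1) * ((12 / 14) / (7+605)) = 2 / 119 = 0.02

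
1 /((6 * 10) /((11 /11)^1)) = 1 /60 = 0.02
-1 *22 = -22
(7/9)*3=7/3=2.33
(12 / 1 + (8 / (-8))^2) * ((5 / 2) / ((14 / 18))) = 585 / 14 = 41.79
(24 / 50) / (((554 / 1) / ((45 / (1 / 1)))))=54 / 1385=0.04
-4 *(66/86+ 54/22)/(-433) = 6096/204809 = 0.03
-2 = -2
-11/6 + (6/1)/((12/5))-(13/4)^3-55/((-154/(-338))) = -207481/1344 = -154.38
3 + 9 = 12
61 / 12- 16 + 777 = 9193 / 12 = 766.08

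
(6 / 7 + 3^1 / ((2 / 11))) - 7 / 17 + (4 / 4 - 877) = -204455 / 238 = -859.05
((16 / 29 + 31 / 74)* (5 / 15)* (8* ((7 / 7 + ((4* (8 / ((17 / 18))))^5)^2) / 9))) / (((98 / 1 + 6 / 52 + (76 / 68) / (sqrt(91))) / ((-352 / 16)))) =-342120125701230920137041797727040763600 / 2660547627921428029021761 + 728037451791833732721486717456882400* sqrt(91) / 45229309674664276493369937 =-128436563459674.46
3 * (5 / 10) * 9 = 27 / 2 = 13.50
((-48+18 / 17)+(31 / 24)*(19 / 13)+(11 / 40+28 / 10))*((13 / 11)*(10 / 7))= -7229 / 102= -70.87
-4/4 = -1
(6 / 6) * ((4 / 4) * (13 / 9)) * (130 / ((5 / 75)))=8450 / 3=2816.67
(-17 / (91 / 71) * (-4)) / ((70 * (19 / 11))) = 26554 / 60515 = 0.44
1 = 1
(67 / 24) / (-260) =-67 / 6240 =-0.01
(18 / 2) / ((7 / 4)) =36 / 7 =5.14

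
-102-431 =-533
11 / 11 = 1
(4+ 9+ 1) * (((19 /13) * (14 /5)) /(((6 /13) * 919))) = 1862 /13785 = 0.14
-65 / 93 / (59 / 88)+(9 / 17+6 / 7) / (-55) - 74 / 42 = -1847582 / 652953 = -2.83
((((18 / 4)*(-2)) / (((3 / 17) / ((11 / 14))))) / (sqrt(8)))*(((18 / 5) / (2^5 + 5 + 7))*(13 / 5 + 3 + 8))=-7803*sqrt(2) / 700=-15.76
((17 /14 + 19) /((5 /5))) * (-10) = -1415 /7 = -202.14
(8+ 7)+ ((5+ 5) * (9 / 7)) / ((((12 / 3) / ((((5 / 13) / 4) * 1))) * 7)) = 76665 / 5096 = 15.04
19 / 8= 2.38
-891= -891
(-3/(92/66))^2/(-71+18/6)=-9801/143888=-0.07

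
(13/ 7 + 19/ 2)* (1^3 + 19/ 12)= 29.34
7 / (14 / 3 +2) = 21 / 20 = 1.05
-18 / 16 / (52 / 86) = -387 / 208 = -1.86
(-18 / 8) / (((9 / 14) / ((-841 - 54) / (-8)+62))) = -608.56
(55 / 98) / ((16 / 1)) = 55 / 1568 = 0.04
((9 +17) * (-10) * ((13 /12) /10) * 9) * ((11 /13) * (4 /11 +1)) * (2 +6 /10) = -1521 /2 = -760.50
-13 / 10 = -1.30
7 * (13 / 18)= 91 / 18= 5.06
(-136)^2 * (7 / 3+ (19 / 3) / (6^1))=564128 / 9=62680.89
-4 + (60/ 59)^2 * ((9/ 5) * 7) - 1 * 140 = -455904/ 3481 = -130.97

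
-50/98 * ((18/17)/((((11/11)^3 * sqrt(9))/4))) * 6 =-3600/833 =-4.32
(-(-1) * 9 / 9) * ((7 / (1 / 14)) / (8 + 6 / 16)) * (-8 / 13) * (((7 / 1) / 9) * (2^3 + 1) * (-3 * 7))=921984 / 871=1058.54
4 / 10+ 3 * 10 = 152 / 5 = 30.40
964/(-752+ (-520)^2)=0.00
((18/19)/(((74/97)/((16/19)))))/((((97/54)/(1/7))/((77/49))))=85536/654493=0.13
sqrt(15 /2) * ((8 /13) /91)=4 * sqrt(30) /1183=0.02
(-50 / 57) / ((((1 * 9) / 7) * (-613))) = 350 / 314469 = 0.00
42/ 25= 1.68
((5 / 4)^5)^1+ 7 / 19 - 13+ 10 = 8175 / 19456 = 0.42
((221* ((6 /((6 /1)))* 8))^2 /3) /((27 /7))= 21880768 /81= 270132.94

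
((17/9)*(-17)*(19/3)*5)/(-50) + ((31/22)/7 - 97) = -794819/10395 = -76.46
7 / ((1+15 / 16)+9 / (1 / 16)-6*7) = 112 / 1663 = 0.07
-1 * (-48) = 48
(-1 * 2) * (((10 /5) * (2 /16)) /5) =-1 /10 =-0.10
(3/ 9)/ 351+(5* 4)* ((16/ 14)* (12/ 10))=202183/ 7371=27.43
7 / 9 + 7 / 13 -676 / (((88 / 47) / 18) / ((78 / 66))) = -108713093 / 14157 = -7679.11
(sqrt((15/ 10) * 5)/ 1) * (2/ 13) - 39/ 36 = -13/ 12+sqrt(30)/ 13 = -0.66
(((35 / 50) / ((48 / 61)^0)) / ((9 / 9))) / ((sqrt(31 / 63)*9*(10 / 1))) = 7*sqrt(217) / 9300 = 0.01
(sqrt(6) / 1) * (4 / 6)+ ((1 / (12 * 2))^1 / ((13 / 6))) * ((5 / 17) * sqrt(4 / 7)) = 5 * sqrt(7) / 3094+ 2 * sqrt(6) / 3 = 1.64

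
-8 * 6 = -48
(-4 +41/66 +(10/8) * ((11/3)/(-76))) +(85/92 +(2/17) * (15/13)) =-121333723/50992656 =-2.38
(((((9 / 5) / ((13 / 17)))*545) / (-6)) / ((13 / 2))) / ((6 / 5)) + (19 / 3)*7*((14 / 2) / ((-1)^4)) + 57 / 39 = 288365 / 1014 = 284.38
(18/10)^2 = 81/25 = 3.24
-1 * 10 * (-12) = 120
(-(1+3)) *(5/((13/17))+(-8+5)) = -184/13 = -14.15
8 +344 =352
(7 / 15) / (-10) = -7 / 150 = -0.05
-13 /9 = -1.44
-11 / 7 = -1.57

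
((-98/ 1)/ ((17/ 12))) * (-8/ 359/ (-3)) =-3136/ 6103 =-0.51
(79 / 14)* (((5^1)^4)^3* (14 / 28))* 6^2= 173583984375 / 7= 24797712053.57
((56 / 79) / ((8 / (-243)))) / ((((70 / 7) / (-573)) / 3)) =2924019 / 790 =3701.29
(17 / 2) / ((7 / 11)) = 187 / 14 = 13.36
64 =64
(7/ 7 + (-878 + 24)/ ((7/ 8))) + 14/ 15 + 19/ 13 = -189658/ 195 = -972.61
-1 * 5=-5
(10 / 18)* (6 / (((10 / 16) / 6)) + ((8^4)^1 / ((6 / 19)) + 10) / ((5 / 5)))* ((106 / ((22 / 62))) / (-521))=-642656164 / 154737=-4153.22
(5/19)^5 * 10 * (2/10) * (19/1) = 6250/130321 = 0.05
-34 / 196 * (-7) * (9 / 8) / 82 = 153 / 9184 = 0.02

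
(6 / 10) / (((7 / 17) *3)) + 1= 52 / 35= 1.49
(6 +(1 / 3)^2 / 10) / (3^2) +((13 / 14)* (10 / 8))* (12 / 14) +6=608273 / 79380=7.66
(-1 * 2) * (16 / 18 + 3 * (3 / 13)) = -370 / 117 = -3.16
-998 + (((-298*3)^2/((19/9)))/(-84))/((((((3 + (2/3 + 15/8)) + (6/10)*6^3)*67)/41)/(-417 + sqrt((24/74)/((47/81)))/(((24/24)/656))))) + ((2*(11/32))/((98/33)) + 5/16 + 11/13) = 3161816502465665/420812208544 - 34823927358720*sqrt(5217)/251302345693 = -2495.42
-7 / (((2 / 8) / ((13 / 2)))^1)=-182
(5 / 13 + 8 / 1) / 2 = 109 / 26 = 4.19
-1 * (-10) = 10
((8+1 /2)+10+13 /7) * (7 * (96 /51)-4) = 22230 /119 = 186.81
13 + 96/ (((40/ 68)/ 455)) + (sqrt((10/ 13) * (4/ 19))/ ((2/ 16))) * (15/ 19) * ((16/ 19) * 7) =74283.98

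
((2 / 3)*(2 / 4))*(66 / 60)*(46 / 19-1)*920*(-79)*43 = -30939876 / 19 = -1628414.53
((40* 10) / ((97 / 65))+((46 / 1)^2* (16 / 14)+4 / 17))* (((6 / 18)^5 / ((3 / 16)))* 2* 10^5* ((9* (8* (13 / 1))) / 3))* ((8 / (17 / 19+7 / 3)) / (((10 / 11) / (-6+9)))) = 71899182417920000 / 2389401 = 30090881529.69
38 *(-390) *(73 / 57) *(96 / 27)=-607360 / 9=-67484.44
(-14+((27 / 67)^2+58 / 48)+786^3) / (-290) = -1674440.15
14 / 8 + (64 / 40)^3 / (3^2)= 9923 / 4500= 2.21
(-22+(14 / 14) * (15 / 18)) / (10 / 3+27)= -127 / 182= -0.70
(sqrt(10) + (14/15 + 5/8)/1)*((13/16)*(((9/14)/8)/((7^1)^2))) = 7293/3512320 + 117*sqrt(10)/87808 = 0.01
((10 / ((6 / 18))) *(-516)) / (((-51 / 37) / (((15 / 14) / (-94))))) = -715950 / 5593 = -128.01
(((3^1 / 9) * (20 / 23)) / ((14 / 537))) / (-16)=-0.69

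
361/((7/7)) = 361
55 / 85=0.65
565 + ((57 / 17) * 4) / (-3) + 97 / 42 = 401867 / 714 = 562.84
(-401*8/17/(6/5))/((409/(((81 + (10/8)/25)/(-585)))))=650021/12202515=0.05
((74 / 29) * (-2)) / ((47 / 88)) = -9.56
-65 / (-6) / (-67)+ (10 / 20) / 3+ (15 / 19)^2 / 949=387814 / 68860389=0.01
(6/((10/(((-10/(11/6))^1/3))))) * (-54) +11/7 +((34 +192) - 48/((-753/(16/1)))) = 5556521/19327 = 287.50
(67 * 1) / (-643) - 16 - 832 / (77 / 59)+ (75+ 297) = -13942827 / 49511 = -281.61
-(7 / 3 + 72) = -223 / 3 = -74.33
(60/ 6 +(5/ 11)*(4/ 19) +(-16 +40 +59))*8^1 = 155656/ 209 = 744.77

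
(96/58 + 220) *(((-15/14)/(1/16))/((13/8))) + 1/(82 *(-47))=-2338.34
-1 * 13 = -13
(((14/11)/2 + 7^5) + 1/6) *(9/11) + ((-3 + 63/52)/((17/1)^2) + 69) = 25131636249/1818388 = 13820.83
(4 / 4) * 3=3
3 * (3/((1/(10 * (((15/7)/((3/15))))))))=6750/7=964.29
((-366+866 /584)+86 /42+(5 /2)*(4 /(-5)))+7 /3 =-2220619 /6132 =-362.14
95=95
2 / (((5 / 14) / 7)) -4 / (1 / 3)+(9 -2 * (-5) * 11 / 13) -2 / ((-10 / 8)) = 3007 / 65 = 46.26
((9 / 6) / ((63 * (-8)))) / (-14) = 1 / 4704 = 0.00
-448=-448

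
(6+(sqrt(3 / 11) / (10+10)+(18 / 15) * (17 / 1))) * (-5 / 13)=-132 / 13-sqrt(33) / 572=-10.16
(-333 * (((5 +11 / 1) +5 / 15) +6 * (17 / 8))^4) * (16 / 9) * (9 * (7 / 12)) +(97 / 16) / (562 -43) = -664733513706515 / 298944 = -2223605470.28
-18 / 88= -9 / 44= -0.20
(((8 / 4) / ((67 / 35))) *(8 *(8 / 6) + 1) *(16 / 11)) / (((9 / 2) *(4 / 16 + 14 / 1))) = 0.28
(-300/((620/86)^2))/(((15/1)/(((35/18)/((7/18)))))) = -1849/961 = -1.92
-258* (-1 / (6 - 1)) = 258 / 5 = 51.60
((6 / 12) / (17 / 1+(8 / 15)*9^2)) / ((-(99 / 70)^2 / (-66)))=0.27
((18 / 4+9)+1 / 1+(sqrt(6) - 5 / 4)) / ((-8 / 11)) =-583 / 32 - 11 * sqrt(6) / 8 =-21.59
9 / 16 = 0.56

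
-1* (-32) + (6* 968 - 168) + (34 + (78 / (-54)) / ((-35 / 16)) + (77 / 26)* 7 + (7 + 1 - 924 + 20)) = 39569093 / 8190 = 4831.39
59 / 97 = 0.61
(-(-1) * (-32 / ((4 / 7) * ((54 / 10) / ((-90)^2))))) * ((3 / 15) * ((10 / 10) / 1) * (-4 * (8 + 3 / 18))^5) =50619564620800 / 81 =624932896553.09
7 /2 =3.50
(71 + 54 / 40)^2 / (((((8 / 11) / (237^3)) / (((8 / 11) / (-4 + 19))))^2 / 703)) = 28982774236924313612127 / 10000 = 2898277423692431361.21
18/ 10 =9/ 5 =1.80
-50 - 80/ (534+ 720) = -31390/ 627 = -50.06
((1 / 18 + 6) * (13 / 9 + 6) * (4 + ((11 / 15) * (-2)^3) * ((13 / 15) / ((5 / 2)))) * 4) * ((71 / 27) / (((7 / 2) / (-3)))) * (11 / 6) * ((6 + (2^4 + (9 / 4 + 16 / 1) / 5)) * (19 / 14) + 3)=-1590124335613 / 28704375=-55396.58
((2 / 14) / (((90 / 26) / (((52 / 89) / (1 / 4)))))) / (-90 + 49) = -2704 / 1149435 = -0.00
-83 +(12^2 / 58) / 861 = -83.00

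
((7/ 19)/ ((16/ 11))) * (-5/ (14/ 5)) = -0.45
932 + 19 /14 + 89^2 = 123961 /14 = 8854.36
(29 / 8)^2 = 841 / 64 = 13.14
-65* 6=-390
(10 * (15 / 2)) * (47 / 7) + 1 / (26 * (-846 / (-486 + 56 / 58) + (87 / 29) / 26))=92207212 / 183099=503.59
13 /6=2.17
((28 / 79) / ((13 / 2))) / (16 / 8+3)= 56 / 5135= 0.01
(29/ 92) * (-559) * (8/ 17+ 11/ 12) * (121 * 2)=-555113273/ 9384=-59155.29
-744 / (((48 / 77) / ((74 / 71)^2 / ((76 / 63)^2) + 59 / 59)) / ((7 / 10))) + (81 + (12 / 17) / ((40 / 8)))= -3410280356593 / 2474929360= -1377.93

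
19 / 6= 3.17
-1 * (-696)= 696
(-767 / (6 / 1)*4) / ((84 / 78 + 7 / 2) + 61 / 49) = -1954316 / 22251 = -87.83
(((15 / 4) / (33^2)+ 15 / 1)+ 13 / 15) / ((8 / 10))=115217 / 5808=19.84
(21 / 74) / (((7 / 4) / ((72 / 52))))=108 / 481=0.22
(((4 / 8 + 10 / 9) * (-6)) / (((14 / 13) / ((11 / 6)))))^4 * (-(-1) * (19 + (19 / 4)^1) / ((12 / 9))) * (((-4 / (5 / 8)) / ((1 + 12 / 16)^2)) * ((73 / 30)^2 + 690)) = -3519591523467468437131 / 1852548213600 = -1899865006.28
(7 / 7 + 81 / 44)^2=15625 / 1936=8.07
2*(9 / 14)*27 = 243 / 7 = 34.71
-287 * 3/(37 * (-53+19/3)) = 369/740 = 0.50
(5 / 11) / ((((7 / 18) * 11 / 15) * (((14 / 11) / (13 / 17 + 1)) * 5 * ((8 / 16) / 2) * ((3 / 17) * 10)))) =540 / 539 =1.00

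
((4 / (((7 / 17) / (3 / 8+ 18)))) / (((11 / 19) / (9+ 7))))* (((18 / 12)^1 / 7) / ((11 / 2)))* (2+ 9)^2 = 23256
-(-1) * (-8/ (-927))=8/ 927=0.01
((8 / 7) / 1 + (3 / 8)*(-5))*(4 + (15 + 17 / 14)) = -11603 / 784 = -14.80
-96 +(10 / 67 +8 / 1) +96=546 / 67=8.15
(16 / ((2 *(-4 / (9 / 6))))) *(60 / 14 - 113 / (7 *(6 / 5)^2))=20.77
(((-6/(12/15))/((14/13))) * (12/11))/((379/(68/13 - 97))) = 53685/29183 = 1.84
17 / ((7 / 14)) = 34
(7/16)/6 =7/96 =0.07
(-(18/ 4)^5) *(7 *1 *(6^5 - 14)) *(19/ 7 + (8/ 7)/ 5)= -23604424407/ 80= -295055305.09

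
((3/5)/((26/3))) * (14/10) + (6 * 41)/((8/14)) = 139944/325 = 430.60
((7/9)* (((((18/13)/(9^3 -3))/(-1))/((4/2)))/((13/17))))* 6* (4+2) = -714/20449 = -0.03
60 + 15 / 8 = 495 / 8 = 61.88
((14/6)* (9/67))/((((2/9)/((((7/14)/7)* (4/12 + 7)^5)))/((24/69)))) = 10307264/13869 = 743.19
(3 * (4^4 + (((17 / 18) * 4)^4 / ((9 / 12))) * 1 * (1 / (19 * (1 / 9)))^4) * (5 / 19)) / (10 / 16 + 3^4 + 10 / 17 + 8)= 71693672960 / 30379258631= 2.36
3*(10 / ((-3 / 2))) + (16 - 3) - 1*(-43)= 36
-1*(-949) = 949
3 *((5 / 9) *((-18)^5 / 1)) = -3149280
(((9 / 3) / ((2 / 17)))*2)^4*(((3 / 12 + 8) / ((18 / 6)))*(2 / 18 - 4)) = -289400265 / 4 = -72350066.25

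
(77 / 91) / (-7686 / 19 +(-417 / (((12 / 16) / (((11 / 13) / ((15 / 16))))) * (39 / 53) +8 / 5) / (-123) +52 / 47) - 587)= -166160082253 / 194188716134075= -0.00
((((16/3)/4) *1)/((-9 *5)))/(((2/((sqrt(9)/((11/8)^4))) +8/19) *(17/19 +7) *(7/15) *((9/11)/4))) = -65060864/4639916925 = -0.01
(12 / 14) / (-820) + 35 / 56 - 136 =-1554117 / 11480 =-135.38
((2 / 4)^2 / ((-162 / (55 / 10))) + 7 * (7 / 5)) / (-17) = -63449 / 110160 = -0.58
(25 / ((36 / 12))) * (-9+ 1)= -66.67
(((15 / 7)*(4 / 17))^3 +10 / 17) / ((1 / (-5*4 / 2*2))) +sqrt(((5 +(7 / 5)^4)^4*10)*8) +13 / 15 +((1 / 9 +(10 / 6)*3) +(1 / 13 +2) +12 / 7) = 694.65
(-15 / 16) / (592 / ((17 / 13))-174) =-255 / 75808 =-0.00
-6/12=-1/2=-0.50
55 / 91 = 0.60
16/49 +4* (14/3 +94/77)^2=7415824/53361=138.97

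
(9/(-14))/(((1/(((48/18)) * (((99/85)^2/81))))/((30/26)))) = -4356/131495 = -0.03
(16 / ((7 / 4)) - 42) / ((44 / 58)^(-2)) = -111320 / 5887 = -18.91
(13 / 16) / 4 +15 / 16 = 73 / 64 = 1.14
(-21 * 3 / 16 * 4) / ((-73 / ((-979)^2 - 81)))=15094170 / 73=206769.45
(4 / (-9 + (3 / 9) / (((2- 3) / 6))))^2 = 16 / 121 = 0.13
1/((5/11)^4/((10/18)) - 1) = -14641/13516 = -1.08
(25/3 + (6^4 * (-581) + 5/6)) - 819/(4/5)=-9047887/12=-753990.58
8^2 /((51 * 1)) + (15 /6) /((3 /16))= 248 /17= 14.59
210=210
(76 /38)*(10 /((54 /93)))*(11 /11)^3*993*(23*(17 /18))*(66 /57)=441325610 /513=860283.84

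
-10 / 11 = -0.91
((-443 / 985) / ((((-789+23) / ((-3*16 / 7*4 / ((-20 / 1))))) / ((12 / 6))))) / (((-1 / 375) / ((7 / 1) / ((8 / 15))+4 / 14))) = -29942370 / 3697099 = -8.10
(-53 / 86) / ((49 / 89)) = -4717 / 4214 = -1.12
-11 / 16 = -0.69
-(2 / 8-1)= 3 / 4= 0.75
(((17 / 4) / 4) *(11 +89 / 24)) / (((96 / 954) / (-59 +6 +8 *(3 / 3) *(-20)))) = -67745289 / 2048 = -33078.75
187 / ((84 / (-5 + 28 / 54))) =-22627 / 2268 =-9.98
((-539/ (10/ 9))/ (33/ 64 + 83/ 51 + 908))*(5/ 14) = -565488/ 2970707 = -0.19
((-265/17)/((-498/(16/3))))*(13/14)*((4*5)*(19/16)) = 327275/88893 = 3.68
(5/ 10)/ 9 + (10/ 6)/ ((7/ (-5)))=-143/ 126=-1.13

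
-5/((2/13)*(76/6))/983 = -195/74708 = -0.00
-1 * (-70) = 70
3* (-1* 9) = -27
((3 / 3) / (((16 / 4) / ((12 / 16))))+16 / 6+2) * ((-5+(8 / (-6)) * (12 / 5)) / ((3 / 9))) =-9553 / 80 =-119.41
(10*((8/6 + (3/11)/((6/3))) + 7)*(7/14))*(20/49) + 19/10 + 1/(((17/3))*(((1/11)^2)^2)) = 2602.89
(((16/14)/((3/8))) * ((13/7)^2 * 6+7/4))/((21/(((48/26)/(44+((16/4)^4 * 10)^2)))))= 140768/153419167629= 0.00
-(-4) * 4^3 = 256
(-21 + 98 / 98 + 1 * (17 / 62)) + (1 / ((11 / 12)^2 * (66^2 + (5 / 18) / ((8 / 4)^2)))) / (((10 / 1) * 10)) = -1160323443571 / 58822619350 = -19.73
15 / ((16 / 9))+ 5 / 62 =8.52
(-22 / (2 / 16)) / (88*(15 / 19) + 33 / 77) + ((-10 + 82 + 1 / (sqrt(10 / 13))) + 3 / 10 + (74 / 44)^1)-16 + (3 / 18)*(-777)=-75714379 / 1022670 + sqrt(130) / 10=-72.90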